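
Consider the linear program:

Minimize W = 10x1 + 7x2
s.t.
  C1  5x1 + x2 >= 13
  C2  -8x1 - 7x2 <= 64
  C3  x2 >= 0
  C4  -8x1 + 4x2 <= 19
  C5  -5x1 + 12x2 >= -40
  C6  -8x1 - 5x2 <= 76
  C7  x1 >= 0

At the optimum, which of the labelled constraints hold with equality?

Extreme points and W = 10x1 + 7x2:
  (13/5, 0) → W = 26
  (33/28, 199/28) → W = 1723/28
  (8, 0) → W = 80
The feasible region is unbounded (it extends along (1, 2), (12, 5)), but W strictly increases along every unbounded feasible direction, so there is no improving ray and the minimum is attained at a vertex.

The minimum is at (13/5, 0). Substituting into each constraint, equality holds for C1 and C3; the remaining constraints have slack.

C1 and C3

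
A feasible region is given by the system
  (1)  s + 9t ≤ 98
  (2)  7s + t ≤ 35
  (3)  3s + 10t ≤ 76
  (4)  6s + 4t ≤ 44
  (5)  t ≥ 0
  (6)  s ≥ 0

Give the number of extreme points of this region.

The feasible vertices (each the meet of two boundaries and inside every other half-plane) are:
  (48/11, 49/11)
  (5, 0)
  (17/6, 27/4)
  (0, 38/5)
  (0, 0)

5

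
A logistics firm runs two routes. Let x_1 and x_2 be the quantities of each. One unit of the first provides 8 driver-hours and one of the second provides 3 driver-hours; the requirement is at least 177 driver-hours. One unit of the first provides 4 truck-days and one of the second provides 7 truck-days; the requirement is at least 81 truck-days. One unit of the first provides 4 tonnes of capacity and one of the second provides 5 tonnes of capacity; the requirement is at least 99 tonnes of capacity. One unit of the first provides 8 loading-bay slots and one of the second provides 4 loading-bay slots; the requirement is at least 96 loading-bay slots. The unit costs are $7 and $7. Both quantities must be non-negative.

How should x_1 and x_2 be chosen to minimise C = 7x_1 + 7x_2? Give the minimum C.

The feasible region is unbounded (it extends along (0, 1), (1, 0)), but C strictly increases along every unbounded feasible direction, so there is no improving ray and the minimum is attained at a vertex.

At the optimal vertex, 8x_1 + 3x_2 = 177 and 4x_1 + 5x_2 = 99.
Solving simultaneously gives x_1 = 21, x_2 = 3.

x_1 = 21, x_2 = 3, minimum C = 168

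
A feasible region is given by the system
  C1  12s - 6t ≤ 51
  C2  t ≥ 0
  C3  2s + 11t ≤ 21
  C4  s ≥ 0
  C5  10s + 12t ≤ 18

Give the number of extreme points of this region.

Intersecting each pair of boundary lines and keeping only the points that satisfy every inequality leaves:
  (0, 0)
  (9/5, 0)
  (0, 3/2)

3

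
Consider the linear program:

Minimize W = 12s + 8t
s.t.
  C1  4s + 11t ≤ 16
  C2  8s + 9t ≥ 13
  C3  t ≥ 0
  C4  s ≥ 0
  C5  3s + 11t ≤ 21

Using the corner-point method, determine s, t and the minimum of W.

s = 0, t = 13/9, minimum W = 104/9

Corner points and W = 12s + 8t:
  (4, 0) → W = 48
  (0, 16/11) → W = 128/11
  (13/8, 0) → W = 39/2
  (0, 13/9) → W = 104/9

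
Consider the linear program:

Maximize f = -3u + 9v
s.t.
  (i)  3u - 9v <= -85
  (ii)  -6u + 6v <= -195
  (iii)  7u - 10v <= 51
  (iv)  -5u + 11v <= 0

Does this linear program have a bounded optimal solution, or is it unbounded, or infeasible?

infeasible

The boundaries 3u - 9v = -85 and -5u + 11v = 0 meet at (935/12, 425/12), but that point violates 7u - 10v ≤ 51. Every candidate vertex is excluded by some other constraint, so the feasible region is empty.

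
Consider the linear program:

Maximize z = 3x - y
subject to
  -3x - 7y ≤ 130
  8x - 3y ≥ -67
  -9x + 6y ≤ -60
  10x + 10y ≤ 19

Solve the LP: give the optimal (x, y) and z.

Feasible corners and z = 3x - y:
  (-40/9, -50/3) → z = 10/3
  (1433/40, -1357/40) → z = 707/5
  (119/25, -143/50) → z = 857/50

At the optimal vertex, -3x - 7y = 130 and 10x + 10y = 19.
Solving simultaneously gives x = 1433/40, y = -1357/40.

x = 1433/40, y = -1357/40, maximum z = 707/5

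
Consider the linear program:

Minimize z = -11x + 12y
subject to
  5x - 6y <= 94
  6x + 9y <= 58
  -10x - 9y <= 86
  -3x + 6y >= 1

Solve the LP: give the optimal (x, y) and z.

Feasible corners and z = -11x + 12y:
  (-36, 274/9) → z = 2284/3
  (113/21, 20/7) → z = -523/21
  (-175/29, -248/87) → z = 933/29

The binding constraints are 6x + 9y = 58 and -3x + 6y = 1.
Solving simultaneously gives x = 113/21, y = 20/7.

x = 113/21, y = 20/7, minimum z = -523/21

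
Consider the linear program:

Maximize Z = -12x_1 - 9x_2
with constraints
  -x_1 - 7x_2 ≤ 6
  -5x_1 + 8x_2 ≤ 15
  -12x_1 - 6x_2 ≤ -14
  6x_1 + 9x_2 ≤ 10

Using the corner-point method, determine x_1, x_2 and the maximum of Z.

Vertices and Z = -12x_1 - 9x_2:
  (67/39, -43/39) → Z = -139/13
  (124/33, -46/33) → Z = -358/11
  (11/12, 1/2) → Z = -31/2

At the optimal vertex, -x_1 - 7x_2 = 6 and -12x_1 - 6x_2 = -14.
Solving simultaneously gives x_1 = 67/39, x_2 = -43/39.

x_1 = 67/39, x_2 = -43/39, maximum Z = -139/13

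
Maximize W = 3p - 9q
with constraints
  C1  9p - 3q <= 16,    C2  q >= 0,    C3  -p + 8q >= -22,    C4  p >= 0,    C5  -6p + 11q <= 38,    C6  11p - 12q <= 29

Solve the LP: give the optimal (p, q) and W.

p = 16/9, q = 0, maximum W = 16/3

Corner points and W = 3p - 9q:
  (16/9, 0) → W = 16/3
  (290/81, 146/27) → W = -1024/27
  (0, 0) → W = 0
  (0, 38/11) → W = -342/11

At the optimal vertex, 9p - 3q = 16 and q = 0.
Solving simultaneously gives p = 16/9, q = 0.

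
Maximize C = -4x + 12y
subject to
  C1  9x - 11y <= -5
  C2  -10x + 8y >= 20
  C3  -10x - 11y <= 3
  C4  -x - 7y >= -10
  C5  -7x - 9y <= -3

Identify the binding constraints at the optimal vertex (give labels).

C4 and C5

Corner points and C = -4x + 12y:
  (-10/13, 20/13) → C = 280/13
  (-78/73, 85/73) → C = 1332/73
  (-69/40, 67/40) → C = 27

The maximum is at (-69/40, 67/40). Substituting into each constraint, equality holds for C4 and C5; the remaining constraints have slack.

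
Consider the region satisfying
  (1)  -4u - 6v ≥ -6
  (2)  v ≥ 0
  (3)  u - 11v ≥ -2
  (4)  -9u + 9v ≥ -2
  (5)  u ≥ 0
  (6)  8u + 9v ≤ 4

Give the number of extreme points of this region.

Pairwise boundary intersections that survive every other constraint:
  (2/9, 0)
  (0, 0)
  (0, 2/11)
  (26/97, 20/97)
  (6/17, 20/153)

5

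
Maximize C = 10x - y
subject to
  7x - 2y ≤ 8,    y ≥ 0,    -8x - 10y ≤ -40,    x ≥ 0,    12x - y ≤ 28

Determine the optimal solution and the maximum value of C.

x = 48/17, y = 100/17, maximum C = 380/17

The feasible region is unbounded (it extends along (0, 1), (1, 12)), but C strictly decreases along every unbounded feasible direction, so there is no improving ray and the maximum is attained at a vertex.

The binding constraints are 7x - 2y = 8 and 12x - y = 28.
Solving simultaneously gives x = 48/17, y = 100/17.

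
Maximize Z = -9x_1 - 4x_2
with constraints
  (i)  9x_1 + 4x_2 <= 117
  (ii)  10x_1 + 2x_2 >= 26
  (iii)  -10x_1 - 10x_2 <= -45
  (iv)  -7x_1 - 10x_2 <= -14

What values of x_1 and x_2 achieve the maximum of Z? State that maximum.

x_1 = 17/8, x_2 = 19/8, maximum Z = -229/8

Feasible corners and Z = -9x_1 - 4x_2:
  (-65/11, 468/11) → Z = -117
  (557/31, -693/62) → Z = -117
  (17/8, 19/8) → Z = -229/8
  (31/3, -35/6) → Z = -209/3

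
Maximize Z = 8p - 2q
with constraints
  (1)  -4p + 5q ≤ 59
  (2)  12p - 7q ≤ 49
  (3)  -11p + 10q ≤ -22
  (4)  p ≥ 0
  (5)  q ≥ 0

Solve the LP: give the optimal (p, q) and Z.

Feasible corners and Z = 8p - 2q:
  (336/43, 275/43) → Z = 2138/43
  (49/12, 0) → Z = 98/3
  (2, 0) → Z = 16

p = 336/43, q = 275/43, maximum Z = 2138/43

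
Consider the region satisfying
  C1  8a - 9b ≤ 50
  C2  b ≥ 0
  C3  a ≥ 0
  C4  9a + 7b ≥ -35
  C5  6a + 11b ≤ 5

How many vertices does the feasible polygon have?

3

Of the 10 pairwise boundary intersections, those satisfying every inequality are:
  (0, 0)
  (5/6, 0)
  (0, 5/11)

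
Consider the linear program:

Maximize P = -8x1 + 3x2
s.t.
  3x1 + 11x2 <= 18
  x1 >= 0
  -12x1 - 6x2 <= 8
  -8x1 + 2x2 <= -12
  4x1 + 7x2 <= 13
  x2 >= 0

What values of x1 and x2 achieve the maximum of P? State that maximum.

x1 = 55/32, x2 = 7/8, maximum P = -89/8

Vertices and P = -8x1 + 3x2:
  (55/32, 7/8) → P = -89/8
  (3/2, 0) → P = -12
  (13/4, 0) → P = -26

The optimum lies where -8x1 + 2x2 = -12 and 4x1 + 7x2 = 13.
Solving simultaneously gives x1 = 55/32, x2 = 7/8.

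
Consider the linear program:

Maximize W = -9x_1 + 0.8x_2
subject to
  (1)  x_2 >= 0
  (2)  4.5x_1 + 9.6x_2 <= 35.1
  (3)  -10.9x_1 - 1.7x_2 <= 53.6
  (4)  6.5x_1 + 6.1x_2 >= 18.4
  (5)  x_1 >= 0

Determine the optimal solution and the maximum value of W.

x_1 = 0, x_2 = 117/32, maximum W = 117/40

Vertices and W = -9x_1 + 0.8x_2:
  (39/5, 0) → W = -351/5
  (184/65, 0) → W = -1656/65
  (0, 117/32) → W = 117/40
  (0, 184/61) → W = 736/305

At the optimal vertex, 4.5x_1 + 9.6x_2 = 35.1 and x_1 = 0.
Solving simultaneously gives x_1 = 0, x_2 = 117/32.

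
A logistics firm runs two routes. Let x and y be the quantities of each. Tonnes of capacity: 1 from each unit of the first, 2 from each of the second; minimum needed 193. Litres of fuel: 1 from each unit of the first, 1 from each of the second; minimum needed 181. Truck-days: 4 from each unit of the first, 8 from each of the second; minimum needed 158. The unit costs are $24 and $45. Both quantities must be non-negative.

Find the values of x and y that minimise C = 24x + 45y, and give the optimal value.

x = 169, y = 12, minimum C = 4596

Corner points and C = 24x + 45y:
  (0, 181) → C = 8145
  (193, 0) → C = 4632
  (169, 12) → C = 4596
The feasible region is unbounded (it extends along (0, 1), (1, 0)), but C strictly increases along every unbounded feasible direction, so there is no improving ray and the minimum is attained at a vertex.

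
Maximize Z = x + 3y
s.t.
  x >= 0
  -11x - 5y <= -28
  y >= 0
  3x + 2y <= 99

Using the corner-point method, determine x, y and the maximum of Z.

Extreme points and Z = x + 3y:
  (0, 28/5) → Z = 84/5
  (0, 99/2) → Z = 297/2
  (28/11, 0) → Z = 28/11
  (33, 0) → Z = 33

x = 0, y = 99/2, maximum Z = 297/2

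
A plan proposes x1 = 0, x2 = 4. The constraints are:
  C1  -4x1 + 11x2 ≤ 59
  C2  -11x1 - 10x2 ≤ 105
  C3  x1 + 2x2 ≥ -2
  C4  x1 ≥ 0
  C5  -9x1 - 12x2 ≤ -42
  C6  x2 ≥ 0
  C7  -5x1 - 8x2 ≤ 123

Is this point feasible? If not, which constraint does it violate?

feasible

C1: 44 ≤ 59 ✓
C2: -40 ≤ 105 ✓
C3: 8 ≥ -2 ✓
C4: 0 ≥ 0 ✓
C5: -48 ≤ -42 ✓
C6: 4 ≥ 0 ✓
C7: -32 ≤ 123 ✓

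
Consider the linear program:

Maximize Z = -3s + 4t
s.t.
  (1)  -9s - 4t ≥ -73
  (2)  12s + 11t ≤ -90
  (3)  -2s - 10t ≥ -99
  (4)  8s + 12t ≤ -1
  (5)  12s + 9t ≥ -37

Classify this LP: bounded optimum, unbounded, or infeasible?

Vertices and Z = -3s + 4t:
  (1163/51, -562/17) → Z = -3411/17
  (805/33, -403/11) → Z = -2417/11
  (403/24, -53/2) → Z = -1251/8
The feasible region has finitely many vertices and no improving ray; the maximum is -1251/8 at (403/24, -53/2).

bounded optimum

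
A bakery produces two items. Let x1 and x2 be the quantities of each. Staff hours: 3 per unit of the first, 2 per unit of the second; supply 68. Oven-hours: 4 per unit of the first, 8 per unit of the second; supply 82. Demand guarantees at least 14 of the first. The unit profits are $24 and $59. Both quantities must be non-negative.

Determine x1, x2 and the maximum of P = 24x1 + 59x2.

Extreme points and P = 24x1 + 59x2:
  (41/2, 0) → P = 492
  (14, 0) → P = 336
  (14, 13/4) → P = 2111/4

At the optimal vertex, 4x1 + 8x2 = 82 and x1 = 14.
Solving simultaneously gives x1 = 14, x2 = 13/4.

x1 = 14, x2 = 13/4, maximum P = 2111/4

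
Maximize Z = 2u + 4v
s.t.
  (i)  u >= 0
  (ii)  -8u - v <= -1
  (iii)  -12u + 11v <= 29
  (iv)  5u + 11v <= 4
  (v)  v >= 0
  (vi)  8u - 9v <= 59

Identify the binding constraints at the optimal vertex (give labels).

Feasible corners and Z = 2u + 4v:
  (7/83, 27/83) → Z = 122/83
  (1/8, 0) → Z = 1/4
  (4/5, 0) → Z = 8/5

The maximum is at (4/5, 0). Substituting into each constraint, equality holds for (iv) and (v); the remaining constraints have slack.

(iv) and (v)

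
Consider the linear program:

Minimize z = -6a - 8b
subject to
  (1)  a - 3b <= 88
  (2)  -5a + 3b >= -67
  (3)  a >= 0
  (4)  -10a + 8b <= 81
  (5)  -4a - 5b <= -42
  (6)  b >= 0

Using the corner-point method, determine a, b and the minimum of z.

a = 779/10, b = 215/2, minimum z = -6637/5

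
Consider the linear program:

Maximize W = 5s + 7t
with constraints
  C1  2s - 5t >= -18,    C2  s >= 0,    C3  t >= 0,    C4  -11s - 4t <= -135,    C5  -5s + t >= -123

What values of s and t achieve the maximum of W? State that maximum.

s = 633/23, t = 336/23, maximum W = 5517/23

Extreme points and W = 5s + 7t:
  (67/7, 52/7) → W = 699/7
  (633/23, 336/23) → W = 5517/23
  (135/11, 0) → W = 675/11
  (123/5, 0) → W = 123

The binding constraints are 2s - 5t = -18 and -5s + t = -123.
Solving simultaneously gives s = 633/23, t = 336/23.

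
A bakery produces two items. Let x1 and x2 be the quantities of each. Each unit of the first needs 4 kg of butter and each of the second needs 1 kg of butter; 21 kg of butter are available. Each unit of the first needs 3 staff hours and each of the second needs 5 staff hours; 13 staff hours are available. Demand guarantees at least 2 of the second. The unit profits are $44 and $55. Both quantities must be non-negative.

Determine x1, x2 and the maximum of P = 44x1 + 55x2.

Vertices and P = 44x1 + 55x2:
  (0, 13/5) → P = 143
  (0, 2) → P = 110
  (1, 2) → P = 154

x1 = 1, x2 = 2, maximum P = 154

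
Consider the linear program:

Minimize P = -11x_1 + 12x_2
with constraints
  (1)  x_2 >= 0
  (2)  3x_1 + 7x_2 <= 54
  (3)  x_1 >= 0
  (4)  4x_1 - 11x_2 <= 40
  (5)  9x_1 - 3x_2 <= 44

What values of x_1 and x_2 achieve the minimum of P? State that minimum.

x_1 = 44/9, x_2 = 0, minimum P = -484/9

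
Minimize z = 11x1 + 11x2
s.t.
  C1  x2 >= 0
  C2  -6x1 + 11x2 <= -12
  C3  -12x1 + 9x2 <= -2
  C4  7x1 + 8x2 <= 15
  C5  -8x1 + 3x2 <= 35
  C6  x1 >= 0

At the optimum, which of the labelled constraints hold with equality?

C1 and C2

Feasible corners and z = 11x1 + 11x2:
  (2, 0) → z = 22
  (15/7, 0) → z = 165/7
  (261/125, 6/125) → z = 2937/125

The minimum is at (2, 0). Substituting into each constraint, equality holds for C1 and C2; the remaining constraints have slack.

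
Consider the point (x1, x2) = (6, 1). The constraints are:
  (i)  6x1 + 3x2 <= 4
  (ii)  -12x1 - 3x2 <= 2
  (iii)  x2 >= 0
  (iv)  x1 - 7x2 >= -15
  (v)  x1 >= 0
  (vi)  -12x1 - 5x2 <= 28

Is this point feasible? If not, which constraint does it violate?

Constraint (i): 6x1 + 3x2 = 39, which is not ≤ 4. All other constraints are satisfied.

not feasible — violates (i)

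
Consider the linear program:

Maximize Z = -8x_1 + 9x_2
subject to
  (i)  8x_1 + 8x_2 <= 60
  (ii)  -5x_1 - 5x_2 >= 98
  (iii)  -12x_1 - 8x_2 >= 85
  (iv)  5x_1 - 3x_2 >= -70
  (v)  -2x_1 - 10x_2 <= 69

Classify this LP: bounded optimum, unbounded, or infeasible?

bounded optimum

Vertices and Z = -8x_1 + 9x_2:
  (-161/10, -7/2) → Z = 973/10
  (-127/8, -149/40) → Z = 3739/40
  (-907/56, -205/56) → Z = 773/8
The feasible region has finitely many vertices and no improving ray; the maximum is 973/10 at (-161/10, -7/2).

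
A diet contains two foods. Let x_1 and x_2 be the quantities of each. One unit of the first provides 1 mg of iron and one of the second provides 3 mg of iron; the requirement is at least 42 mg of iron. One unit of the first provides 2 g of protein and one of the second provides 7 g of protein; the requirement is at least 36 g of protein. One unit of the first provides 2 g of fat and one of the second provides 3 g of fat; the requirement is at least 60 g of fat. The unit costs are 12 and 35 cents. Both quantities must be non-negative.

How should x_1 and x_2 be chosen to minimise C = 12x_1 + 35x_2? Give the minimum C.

x_1 = 18, x_2 = 8, minimum C = 496

Vertices and C = 12x_1 + 35x_2:
  (0, 20) → C = 700
  (42, 0) → C = 504
  (18, 8) → C = 496
The feasible region is unbounded (it extends along (0, 1), (1, 0)), but C strictly increases along every unbounded feasible direction, so there is no improving ray and the minimum is attained at a vertex.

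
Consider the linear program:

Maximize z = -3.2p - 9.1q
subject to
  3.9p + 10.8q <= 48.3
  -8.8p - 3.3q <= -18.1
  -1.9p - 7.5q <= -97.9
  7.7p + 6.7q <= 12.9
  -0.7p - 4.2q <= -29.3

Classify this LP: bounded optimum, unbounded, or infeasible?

The boundaries 3.9p + 10.8q = 48.3 and -1.9p - 7.5q = -97.9 meet at (-7723/97, 9668/291), but that point violates -8.8p - 3.3q ≤ -18.1. Every candidate vertex is excluded by some other constraint, so the feasible region is empty.

infeasible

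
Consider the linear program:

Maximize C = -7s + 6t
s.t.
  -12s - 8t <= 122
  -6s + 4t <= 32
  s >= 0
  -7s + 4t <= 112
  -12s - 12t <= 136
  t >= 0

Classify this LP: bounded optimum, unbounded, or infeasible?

unbounded

From the feasible point (0, 8), moving in the direction (4, 6) keeps every constraint satisfied while C increases without bound.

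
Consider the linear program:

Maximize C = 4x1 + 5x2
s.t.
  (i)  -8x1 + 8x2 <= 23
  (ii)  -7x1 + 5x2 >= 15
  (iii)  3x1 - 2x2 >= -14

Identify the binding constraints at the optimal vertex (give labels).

Feasible corners and C = 4x1 + 5x2:
  (-5/16, 41/16) → C = 185/16
  (-33/4, -43/8) → C = -479/8
  (-40, -53) → C = -425

The maximum is at (-5/16, 41/16). Substituting into each constraint, equality holds for (i) and (ii); the remaining constraints have slack.

(i) and (ii)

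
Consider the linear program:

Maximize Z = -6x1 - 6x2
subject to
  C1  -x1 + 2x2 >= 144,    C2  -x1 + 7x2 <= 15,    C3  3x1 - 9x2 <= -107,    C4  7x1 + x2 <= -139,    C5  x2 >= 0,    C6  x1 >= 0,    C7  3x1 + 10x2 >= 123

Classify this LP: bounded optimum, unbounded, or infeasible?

The boundaries x1 = 0 and 3x1 + 10x2 = 123 meet at (0, 123/10), but that point violates -x1 + 2x2 ≥ 144. Every candidate vertex is excluded by some other constraint, so the feasible region is empty.

infeasible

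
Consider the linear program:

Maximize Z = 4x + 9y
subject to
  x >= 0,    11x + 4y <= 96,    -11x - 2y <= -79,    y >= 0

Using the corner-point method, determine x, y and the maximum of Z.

Vertices and Z = 4x + 9y:
  (62/11, 17/2) → Z = 2179/22
  (96/11, 0) → Z = 384/11
  (79/11, 0) → Z = 316/11

The optimum lies where 11x + 4y = 96 and -11x - 2y = -79.
Solving simultaneously gives x = 62/11, y = 17/2.

x = 62/11, y = 17/2, maximum Z = 2179/22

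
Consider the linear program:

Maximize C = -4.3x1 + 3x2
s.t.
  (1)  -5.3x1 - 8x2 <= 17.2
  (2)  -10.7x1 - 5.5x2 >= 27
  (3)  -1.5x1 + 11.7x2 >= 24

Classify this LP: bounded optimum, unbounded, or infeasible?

unbounded

From the feasible point (-13108/2467, 3380/2467), moving in the direction (-8, 5.3) keeps every constraint satisfied while C increases without bound.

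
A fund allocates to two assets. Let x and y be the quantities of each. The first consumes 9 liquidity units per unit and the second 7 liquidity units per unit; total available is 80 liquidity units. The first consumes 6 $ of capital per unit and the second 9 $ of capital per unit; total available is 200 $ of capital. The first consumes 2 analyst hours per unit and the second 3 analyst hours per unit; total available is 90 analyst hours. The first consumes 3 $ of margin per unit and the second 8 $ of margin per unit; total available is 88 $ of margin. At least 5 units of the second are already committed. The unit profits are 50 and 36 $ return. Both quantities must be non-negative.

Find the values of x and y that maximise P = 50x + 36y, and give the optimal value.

x = 5, y = 5, maximum P = 430

Extreme points and P = 50x + 36y:
  (0, 11) → P = 396
  (0, 5) → P = 180
  (8/17, 184/17) → P = 7024/17
  (5, 5) → P = 430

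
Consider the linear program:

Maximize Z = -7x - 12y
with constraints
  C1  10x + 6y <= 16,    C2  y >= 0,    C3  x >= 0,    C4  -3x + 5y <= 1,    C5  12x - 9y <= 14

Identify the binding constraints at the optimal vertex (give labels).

C2 and C3

Extreme points and Z = -7x - 12y:
  (37/34, 29/34) → Z = -607/34
  (38/27, 26/81) → Z = -370/27
  (0, 0) → Z = 0
  (7/6, 0) → Z = -49/6
  (0, 1/5) → Z = -12/5

The maximum is at (0, 0). Substituting into each constraint, equality holds for C2 and C3; the remaining constraints have slack.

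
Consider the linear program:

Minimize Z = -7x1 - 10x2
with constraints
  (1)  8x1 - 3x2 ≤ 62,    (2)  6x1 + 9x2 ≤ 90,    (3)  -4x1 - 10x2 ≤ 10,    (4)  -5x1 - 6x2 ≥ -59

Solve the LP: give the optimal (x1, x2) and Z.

x1 = -1, x2 = 32/3, minimum Z = -299/3

Corner points and Z = -7x1 - 10x2:
  (295/46, -82/23) → Z = -425/46
  (61/7, 18/7) → Z = -607/7
  (-1, 32/3) → Z = -299/3
The feasible region is unbounded (it extends along (-3, 2), (-5, 2)), but Z strictly increases along every unbounded feasible direction, so there is no improving ray and the minimum is attained at a vertex.

The binding constraints are 6x1 + 9x2 = 90 and -5x1 - 6x2 = -59.
Solving simultaneously gives x1 = -1, x2 = 32/3.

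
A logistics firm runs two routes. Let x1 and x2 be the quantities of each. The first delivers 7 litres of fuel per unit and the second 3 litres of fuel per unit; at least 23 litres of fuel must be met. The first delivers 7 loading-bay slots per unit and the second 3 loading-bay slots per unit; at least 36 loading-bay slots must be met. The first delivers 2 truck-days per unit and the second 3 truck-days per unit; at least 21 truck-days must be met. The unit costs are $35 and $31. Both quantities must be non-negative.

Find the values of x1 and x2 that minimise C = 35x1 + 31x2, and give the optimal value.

x1 = 3, x2 = 5, minimum C = 260

Extreme points and C = 35x1 + 31x2:
  (0, 12) → C = 372
  (21/2, 0) → C = 735/2
  (3, 5) → C = 260
The feasible region is unbounded (it extends along (0, 1), (1, 0)), but C strictly increases along every unbounded feasible direction, so there is no improving ray and the minimum is attained at a vertex.

The binding constraints are 7x1 + 3x2 = 36 and 2x1 + 3x2 = 21.
Solving simultaneously gives x1 = 3, x2 = 5.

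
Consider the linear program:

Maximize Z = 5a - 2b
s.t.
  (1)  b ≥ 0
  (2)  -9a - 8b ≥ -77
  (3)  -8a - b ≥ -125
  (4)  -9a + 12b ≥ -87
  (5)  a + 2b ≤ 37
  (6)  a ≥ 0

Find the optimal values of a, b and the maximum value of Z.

a = 77/9, b = 0, maximum Z = 385/9

Vertices and Z = 5a - 2b:
  (77/9, 0) → Z = 385/9
  (0, 0) → Z = 0
  (0, 77/8) → Z = -77/4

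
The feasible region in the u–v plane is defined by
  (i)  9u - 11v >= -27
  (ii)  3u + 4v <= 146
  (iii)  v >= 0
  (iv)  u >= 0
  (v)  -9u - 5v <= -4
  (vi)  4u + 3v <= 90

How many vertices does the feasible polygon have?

Intersecting each pair of boundary lines and keeping only the points that satisfy every inequality leaves:
  (0, 27/11)
  (909/71, 918/71)
  (4/9, 0)
  (45/2, 0)
  (0, 4/5)

5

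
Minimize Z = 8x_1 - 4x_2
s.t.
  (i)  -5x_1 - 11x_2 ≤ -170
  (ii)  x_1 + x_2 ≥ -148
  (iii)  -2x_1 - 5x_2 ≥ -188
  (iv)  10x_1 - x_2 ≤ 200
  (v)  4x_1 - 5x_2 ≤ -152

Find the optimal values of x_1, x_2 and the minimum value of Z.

At the optimal vertex, x_1 + x_2 = -148 and -2x_1 - 5x_2 = -188.
Solving simultaneously gives x_1 = -928/3, x_2 = 484/3.

x_1 = -928/3, x_2 = 484/3, minimum Z = -3120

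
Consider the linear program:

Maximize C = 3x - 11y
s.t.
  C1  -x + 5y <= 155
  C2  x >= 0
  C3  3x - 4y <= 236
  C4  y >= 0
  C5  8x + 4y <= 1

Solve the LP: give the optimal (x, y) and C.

x = 1/8, y = 0, maximum C = 3/8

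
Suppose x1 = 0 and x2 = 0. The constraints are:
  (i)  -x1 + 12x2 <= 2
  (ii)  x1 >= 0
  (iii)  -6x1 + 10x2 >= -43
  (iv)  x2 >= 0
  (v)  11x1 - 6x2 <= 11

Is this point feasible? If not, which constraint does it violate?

feasible

(i): 0 ≤ 2 ✓
(ii): 0 ≥ 0 ✓
(iii): 0 ≥ -43 ✓
(iv): 0 ≥ 0 ✓
(v): 0 ≤ 11 ✓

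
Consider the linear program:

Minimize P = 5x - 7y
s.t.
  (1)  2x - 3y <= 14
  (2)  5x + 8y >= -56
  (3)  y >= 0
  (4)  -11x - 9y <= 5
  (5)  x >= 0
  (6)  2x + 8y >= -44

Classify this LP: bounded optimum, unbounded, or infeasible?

From the feasible point (7, 0), moving in the direction (0, 1) keeps every constraint satisfied while P decreases without bound.

unbounded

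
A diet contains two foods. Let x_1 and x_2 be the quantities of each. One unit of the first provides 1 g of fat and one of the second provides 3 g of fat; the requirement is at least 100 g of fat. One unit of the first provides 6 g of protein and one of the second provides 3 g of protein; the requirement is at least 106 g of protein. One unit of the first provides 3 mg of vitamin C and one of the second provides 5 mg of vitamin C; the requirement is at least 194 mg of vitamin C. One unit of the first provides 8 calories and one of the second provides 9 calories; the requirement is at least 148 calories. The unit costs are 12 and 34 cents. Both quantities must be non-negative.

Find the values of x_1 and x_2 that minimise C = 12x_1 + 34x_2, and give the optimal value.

Extreme points and C = 12x_1 + 34x_2:
  (0, 194/5) → C = 6596/5
  (100, 0) → C = 1200
  (41/2, 53/2) → C = 1147
The feasible region is unbounded (it extends along (0, 1), (1, 0)), but C strictly increases along every unbounded feasible direction, so there is no improving ray and the minimum is attained at a vertex.

x_1 = 41/2, x_2 = 53/2, minimum C = 1147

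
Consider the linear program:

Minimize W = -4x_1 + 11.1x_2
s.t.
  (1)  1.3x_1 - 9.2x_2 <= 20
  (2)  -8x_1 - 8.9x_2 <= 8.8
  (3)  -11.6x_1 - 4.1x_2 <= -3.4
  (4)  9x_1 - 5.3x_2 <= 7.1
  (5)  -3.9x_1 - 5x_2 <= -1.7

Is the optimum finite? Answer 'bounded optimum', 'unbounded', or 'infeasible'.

bounded optimum

Feasible corners and W = -4x_1 + 11.1x_2:
  (1003/4201, 646/4201) → W = 15793/21005
  (4451/6567, -413/2189) → W = -315569/65670
The feasible region has finitely many vertices and no improving ray; the minimum is -315569/65670 at (4451/6567, -413/2189).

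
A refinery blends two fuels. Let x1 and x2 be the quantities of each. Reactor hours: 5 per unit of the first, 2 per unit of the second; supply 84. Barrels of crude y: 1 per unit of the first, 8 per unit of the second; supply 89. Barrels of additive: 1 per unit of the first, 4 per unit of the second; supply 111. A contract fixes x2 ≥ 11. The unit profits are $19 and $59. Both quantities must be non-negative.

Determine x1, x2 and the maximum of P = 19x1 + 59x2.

x1 = 1, x2 = 11, maximum P = 668

Extreme points and P = 19x1 + 59x2:
  (0, 89/8) → P = 5251/8
  (0, 11) → P = 649
  (1, 11) → P = 668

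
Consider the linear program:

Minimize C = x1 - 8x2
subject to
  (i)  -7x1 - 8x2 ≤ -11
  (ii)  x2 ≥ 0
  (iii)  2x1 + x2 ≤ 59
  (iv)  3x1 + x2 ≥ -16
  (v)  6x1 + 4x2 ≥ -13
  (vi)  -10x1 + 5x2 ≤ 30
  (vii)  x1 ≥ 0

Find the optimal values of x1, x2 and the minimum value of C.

Corner points and C = x1 - 8x2:
  (11/7, 0) → C = 11/7
  (0, 11/8) → C = -11
  (59/2, 0) → C = 59/2
  (53/4, 65/2) → C = -987/4
  (0, 6) → C = -48

The optimum lies where 2x1 + x2 = 59 and -10x1 + 5x2 = 30.
Solving simultaneously gives x1 = 53/4, x2 = 65/2.

x1 = 53/4, x2 = 65/2, minimum C = -987/4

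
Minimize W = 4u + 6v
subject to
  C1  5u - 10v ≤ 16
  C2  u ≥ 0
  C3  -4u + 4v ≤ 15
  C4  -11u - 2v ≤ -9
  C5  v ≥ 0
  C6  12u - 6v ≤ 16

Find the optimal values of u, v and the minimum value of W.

Feasible corners and W = 4u + 6v:
  (3/26, 201/52) → W = 615/26
  (77/12, 61/6) → W = 260/3
  (9/11, 0) → W = 36/11
  (4/3, 0) → W = 16/3

At the optimal vertex, -11u - 2v = -9 and v = 0.
Solving simultaneously gives u = 9/11, v = 0.

u = 9/11, v = 0, minimum W = 36/11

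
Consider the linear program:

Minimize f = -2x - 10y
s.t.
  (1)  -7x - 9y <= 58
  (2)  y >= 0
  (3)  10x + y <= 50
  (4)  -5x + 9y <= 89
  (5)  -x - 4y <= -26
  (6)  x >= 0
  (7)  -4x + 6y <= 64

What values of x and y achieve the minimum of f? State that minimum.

x = 19/5, y = 12, minimum f = -638/5

Extreme points and f = -2x - 10y:
  (19/5, 12) → f = -638/5
  (58/13, 70/13) → f = -816/13
  (0, 89/9) → f = -890/9
  (0, 13/2) → f = -65

At the optimal vertex, 10x + y = 50 and -5x + 9y = 89.
Solving simultaneously gives x = 19/5, y = 12.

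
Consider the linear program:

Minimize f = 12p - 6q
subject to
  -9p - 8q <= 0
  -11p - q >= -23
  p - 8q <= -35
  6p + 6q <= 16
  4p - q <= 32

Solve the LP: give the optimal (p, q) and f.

p = -64/3, q = 24, minimum f = -400

Corner points and f = 12p - 6q:
  (-7/2, 63/16) → f = -525/8
  (-64/3, 24) → f = -400
  (-41/27, 113/27) → f = -130/3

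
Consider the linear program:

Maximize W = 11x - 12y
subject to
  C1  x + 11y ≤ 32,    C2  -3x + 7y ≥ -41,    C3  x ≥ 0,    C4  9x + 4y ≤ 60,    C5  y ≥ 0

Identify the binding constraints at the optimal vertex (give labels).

Vertices and W = 11x - 12y:
  (0, 32/11) → W = -384/11
  (28/5, 12/5) → W = 164/5
  (0, 0) → W = 0
  (20/3, 0) → W = 220/3

The maximum is at (20/3, 0). Substituting into each constraint, equality holds for C4 and C5; the remaining constraints have slack.

C4 and C5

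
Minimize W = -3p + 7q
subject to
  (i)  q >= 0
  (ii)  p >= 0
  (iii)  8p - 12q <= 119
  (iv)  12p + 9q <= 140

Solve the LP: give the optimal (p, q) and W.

p = 35/3, q = 0, minimum W = -35

Extreme points and W = -3p + 7q:
  (0, 0) → W = 0
  (35/3, 0) → W = -35
  (0, 140/9) → W = 980/9

The optimum lies where q = 0 and 12p + 9q = 140.
Solving simultaneously gives p = 35/3, q = 0.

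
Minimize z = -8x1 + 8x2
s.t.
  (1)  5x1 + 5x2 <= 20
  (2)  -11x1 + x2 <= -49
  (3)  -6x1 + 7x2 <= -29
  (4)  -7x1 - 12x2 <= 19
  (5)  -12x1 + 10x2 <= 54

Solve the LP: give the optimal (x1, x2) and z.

Extreme points and z = -8x1 + 8x2:
  (53/12, -5/12) → z = -116/3
  (67/5, -47/5) → z = -912/5
  (569/139, -552/139) → z = -8968/139

x1 = 67/5, x2 = -47/5, minimum z = -912/5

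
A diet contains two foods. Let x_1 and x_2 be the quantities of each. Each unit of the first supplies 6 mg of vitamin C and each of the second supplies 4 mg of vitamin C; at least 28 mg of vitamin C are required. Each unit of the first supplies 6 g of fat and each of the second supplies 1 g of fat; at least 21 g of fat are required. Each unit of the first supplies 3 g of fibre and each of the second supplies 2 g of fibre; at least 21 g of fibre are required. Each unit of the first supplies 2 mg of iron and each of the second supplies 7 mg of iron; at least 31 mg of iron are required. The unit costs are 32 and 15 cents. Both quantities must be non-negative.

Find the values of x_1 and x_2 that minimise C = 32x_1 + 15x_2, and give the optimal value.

Vertices and C = 32x_1 + 15x_2:
  (0, 21) → C = 315
  (31/2, 0) → C = 496
  (7/3, 7) → C = 539/3
  (5, 3) → C = 205
The feasible region is unbounded (it extends along (0, 1), (1, 0)), but C strictly increases along every unbounded feasible direction, so there is no improving ray and the minimum is attained at a vertex.

x_1 = 7/3, x_2 = 7, minimum C = 539/3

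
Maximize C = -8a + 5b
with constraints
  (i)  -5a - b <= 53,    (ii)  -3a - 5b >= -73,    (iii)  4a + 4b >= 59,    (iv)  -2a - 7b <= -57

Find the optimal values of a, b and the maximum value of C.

Extreme points and C = -8a + 5b:
  (3/8, 115/8) → C = 551/8
  (226/11, 25/11) → C = -153
  (37/4, 11/2) → C = -93/2

The optimum lies where -3a - 5b = -73 and 4a + 4b = 59.
Solving simultaneously gives a = 3/8, b = 115/8.

a = 3/8, b = 115/8, maximum C = 551/8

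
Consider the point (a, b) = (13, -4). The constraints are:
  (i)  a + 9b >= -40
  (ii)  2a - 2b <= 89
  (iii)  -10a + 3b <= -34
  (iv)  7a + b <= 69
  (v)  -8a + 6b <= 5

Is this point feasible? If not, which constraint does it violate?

not feasible — violates (iv)

Constraint (iv): 7a + b = 87, which is not ≤ 69. All other constraints are satisfied.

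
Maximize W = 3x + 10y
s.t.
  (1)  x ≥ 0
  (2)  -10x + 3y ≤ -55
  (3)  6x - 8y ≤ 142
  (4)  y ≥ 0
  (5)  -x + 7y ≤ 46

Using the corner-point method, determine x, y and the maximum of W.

x = 681/17, y = 209/17, maximum W = 4133/17

Corner points and W = 3x + 10y:
  (11/2, 0) → W = 33/2
  (523/67, 515/67) → W = 6719/67
  (71/3, 0) → W = 71
  (681/17, 209/17) → W = 4133/17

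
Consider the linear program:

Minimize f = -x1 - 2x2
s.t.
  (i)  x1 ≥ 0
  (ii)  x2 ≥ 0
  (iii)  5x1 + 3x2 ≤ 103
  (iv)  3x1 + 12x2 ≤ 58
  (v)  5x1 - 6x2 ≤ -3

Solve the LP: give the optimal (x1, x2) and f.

The binding constraints are 3x1 + 12x2 = 58 and 5x1 - 6x2 = -3.
Solving simultaneously gives x1 = 4, x2 = 23/6.

x1 = 4, x2 = 23/6, minimum f = -35/3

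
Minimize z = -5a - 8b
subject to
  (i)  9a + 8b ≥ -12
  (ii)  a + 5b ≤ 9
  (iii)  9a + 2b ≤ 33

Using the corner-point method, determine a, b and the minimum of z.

Extreme points and z = -5a - 8b:
  (-132/37, 93/37) → z = -84/37
  (16/3, -15/2) → z = 100/3
  (147/43, 48/43) → z = -1119/43

a = 147/43, b = 48/43, minimum z = -1119/43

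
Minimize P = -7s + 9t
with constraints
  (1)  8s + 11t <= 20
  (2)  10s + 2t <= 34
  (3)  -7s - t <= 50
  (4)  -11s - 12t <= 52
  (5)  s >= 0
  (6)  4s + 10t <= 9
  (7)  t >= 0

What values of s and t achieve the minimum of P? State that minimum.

s = 9/4, t = 0, minimum P = -63/4

At the optimal vertex, 4s + 10t = 9 and t = 0.
Solving simultaneously gives s = 9/4, t = 0.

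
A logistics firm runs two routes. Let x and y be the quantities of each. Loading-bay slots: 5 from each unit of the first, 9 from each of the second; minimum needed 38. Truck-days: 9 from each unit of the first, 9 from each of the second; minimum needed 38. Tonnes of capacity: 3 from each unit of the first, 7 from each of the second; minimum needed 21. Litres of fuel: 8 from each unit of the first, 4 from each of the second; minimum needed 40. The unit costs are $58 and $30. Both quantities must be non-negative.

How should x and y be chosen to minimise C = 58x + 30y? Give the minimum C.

Vertices and C = 58x + 30y:
  (0, 10) → C = 300
  (38/5, 0) → C = 2204/5
  (4, 2) → C = 292
The feasible region is unbounded (it extends along (0, 1), (1, 0)), but C strictly increases along every unbounded feasible direction, so there is no improving ray and the minimum is attained at a vertex.

At the optimal vertex, 5x + 9y = 38 and 8x + 4y = 40.
Solving simultaneously gives x = 4, y = 2.

x = 4, y = 2, minimum C = 292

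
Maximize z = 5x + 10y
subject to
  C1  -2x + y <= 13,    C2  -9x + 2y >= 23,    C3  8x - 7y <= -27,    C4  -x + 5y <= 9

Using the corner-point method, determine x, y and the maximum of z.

Extreme points and z = 5x + 10y:
  (-32/3, -25/3) → z = -410/3
  (-56/9, 5/9) → z = -230/9
  (-107/47, 59/47) → z = 55/47
  (-97/43, 58/43) → z = 95/43

x = -97/43, y = 58/43, maximum z = 95/43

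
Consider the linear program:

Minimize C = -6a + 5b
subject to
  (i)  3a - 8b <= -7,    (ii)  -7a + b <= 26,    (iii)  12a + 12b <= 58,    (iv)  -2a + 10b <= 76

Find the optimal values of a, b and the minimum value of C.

a = 95/33, b = 43/22, minimum C = -15/2

Corner points and C = -6a + 5b:
  (-201/53, -29/53) → C = 1061/53
  (95/33, 43/22) → C = -15/2
  (-46/17, 120/17) → C = 876/17
  (-83/36, 257/36) → C = 1783/36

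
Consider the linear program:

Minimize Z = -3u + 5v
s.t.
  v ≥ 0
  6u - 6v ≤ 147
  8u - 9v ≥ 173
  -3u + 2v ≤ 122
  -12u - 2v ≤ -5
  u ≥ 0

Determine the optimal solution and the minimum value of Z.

Corner points and Z = -3u + 5v:
  (49/2, 0) → Z = -147/2
  (173/8, 0) → Z = -519/8
  (95/2, 23) → Z = -55/2

The binding constraints are v = 0 and 6u - 6v = 147.
Solving simultaneously gives u = 49/2, v = 0.

u = 49/2, v = 0, minimum Z = -147/2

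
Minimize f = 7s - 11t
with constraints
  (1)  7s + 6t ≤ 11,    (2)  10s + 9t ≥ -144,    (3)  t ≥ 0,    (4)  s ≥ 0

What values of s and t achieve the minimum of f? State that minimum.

Feasible corners and f = 7s - 11t:
  (11/7, 0) → f = 11
  (0, 11/6) → f = -121/6
  (0, 0) → f = 0

At the optimal vertex, 7s + 6t = 11 and s = 0.
Solving simultaneously gives s = 0, t = 11/6.

s = 0, t = 11/6, minimum f = -121/6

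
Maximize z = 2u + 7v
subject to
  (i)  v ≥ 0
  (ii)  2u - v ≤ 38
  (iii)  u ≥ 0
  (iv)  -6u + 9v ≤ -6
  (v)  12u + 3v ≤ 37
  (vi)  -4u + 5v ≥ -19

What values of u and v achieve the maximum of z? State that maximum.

u = 39/14, v = 25/21, maximum z = 292/21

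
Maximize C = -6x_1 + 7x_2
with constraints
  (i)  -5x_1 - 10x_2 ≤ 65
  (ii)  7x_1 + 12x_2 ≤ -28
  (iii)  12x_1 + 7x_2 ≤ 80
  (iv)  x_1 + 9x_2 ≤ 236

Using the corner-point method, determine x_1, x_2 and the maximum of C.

x_1 = -589/7, x_2 = 249/7, maximum C = 5277/7

Corner points and C = -6x_1 + 7x_2:
  (251/17, -236/17) → C = -3158/17
  (-589/7, 249/7) → C = 5277/7
  (1156/95, -896/95) → C = -13208/95
  (-1028/17, 560/17) → C = 10088/17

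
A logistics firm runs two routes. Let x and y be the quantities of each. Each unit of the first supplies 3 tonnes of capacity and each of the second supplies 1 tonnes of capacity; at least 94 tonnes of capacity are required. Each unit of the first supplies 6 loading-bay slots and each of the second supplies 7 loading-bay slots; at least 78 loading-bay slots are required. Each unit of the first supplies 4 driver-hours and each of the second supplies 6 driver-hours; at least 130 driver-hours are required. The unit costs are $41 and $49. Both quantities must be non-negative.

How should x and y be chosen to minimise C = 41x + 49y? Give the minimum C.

Corner points and C = 41x + 49y:
  (0, 94) → C = 4606
  (65/2, 0) → C = 2665/2
  (31, 1) → C = 1320
The feasible region is unbounded (it extends along (0, 1), (1, 0)), but C strictly increases along every unbounded feasible direction, so there is no improving ray and the minimum is attained at a vertex.

x = 31, y = 1, minimum C = 1320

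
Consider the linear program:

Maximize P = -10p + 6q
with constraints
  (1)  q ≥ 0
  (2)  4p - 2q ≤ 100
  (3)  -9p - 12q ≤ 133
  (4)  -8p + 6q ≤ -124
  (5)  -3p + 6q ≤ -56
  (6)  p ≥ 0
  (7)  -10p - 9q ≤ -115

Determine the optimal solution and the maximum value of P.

Extreme points and P = -10p + 6q:
  (25, 0) → P = -250
  (56/3, 0) → P = -560/3
  (244/9, 38/9) → P = -2212/9

The binding constraints are q = 0 and -3p + 6q = -56.
Solving simultaneously gives p = 56/3, q = 0.

p = 56/3, q = 0, maximum P = -560/3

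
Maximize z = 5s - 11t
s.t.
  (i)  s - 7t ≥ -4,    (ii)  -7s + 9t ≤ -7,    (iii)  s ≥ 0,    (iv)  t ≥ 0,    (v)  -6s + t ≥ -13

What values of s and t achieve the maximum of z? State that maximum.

s = 13/6, t = 0, maximum z = 65/6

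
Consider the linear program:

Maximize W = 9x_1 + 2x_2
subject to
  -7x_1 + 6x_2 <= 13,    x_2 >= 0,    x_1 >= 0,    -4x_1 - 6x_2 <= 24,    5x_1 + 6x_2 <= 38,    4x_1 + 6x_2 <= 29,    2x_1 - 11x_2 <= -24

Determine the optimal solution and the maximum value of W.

x_1 = 25/8, x_2 = 11/4, maximum W = 269/8

The binding constraints are 4x_1 + 6x_2 = 29 and 2x_1 - 11x_2 = -24.
Solving simultaneously gives x_1 = 25/8, x_2 = 11/4.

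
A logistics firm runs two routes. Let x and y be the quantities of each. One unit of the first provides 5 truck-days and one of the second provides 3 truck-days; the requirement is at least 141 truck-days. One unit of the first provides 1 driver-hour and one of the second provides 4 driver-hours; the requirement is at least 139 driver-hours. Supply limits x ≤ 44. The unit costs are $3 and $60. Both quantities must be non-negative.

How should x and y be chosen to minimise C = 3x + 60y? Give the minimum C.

x = 44, y = 95/4, minimum C = 1557

Feasible corners and C = 3x + 60y:
  (0, 47) → C = 2820
  (147/17, 554/17) → C = 33681/17
  (44, 95/4) → C = 1557
The feasible region is unbounded (it extends along (0, 1)), but C strictly increases along every unbounded feasible direction, so there is no improving ray and the minimum is attained at a vertex.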